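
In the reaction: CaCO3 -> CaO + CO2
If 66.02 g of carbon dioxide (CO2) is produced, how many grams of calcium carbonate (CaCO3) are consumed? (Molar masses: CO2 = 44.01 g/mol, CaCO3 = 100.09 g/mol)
Moles of CO2 = 66.02 g ÷ 44.01 g/mol = 1.50011 mol
Mole ratio: 1 mol CaCO3 / 1 mol CO2
Moles of CaCO3 = 1.50011 × (1/1) = 1.50011 mol
Mass of CaCO3 = 1.50011 mol × 100.09 g/mol = 150.1 g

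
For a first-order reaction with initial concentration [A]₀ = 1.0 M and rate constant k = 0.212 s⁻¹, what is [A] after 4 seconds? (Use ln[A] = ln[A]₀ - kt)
0.4283 M

ln[A] = ln[A]₀ - k·t = ln(1.0) - (0.212)·(4) = 0.0000 - 0.8480 = -0.8480
[A] = e^(-0.8480) = 0.4283 M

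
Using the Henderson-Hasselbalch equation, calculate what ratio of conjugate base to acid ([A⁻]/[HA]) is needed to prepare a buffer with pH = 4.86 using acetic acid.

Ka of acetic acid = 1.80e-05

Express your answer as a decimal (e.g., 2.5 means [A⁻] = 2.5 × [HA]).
[A⁻]/[HA] = 1.304

pKa = −log(1.80e-05) = 4.7447. pH = pKa + log([A⁻]/[HA]). 4.86 = 4.7447 + log(ratio). log(ratio) = 4.86 − 4.7447 = 0.1153. ratio = 10^(0.1153) = 1.304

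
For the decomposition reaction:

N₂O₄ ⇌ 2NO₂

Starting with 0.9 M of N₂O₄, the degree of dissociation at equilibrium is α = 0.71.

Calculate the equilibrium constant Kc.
K_c = 6.2578

x = α·[A]₀ = 0.71 × 0.9 = 0.639 M dissociated.
At eq: [N₂O₄] = 0.9 − 0.639 = 0.261 M; [NO₂] = 2x = 1.278 M.
Kc = [NO₂]²/[N₂O₄] = (1.278)²/0.261 = 6.258.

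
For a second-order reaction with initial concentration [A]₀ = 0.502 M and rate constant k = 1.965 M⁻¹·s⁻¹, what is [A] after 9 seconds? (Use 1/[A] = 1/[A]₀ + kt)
0.0508 M

1/[A] = 1/[A]₀ + k·t = 1/0.502 + (1.965)·(9) = 1.9920 + 17.6850 = 19.6770
[A] = 1/19.6770 = 0.0508 M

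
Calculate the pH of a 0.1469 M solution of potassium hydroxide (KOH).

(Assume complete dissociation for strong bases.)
pH = 13.17

[OH⁻] = 0.1469 M for strong base. pOH = -log[OH⁻] = 0.83, pH = 14 - pOH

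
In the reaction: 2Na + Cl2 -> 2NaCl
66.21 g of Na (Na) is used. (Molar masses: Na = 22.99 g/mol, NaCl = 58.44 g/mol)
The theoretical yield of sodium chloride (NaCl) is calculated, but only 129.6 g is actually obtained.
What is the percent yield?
Moles of Na = 66.21 g ÷ 22.99 g/mol = 2.87995 mol
Mole ratio: 2 mol NaCl / 2 mol Na
Moles of NaCl = 2.87995 × (2/2) = 2.87995 mol
Theoretical yield = 2.87995 mol × 58.44 g/mol = 168.3 g
Actual yield = 129.6 g
Percent yield = (129.6 / 168.3) × 100% = 77.0%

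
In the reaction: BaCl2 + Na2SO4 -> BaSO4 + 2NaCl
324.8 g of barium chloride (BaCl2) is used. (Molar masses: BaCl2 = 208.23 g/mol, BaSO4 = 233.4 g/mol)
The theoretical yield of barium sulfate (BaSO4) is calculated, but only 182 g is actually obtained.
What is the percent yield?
Moles of BaCl2 = 324.8 g ÷ 208.23 g/mol = 1.55981 mol
Mole ratio: 1 mol BaSO4 / 1 mol BaCl2
Moles of BaSO4 = 1.55981 × (1/1) = 1.55981 mol
Theoretical yield = 1.55981 mol × 233.4 g/mol = 364.06 g
Actual yield = 182 g
Percent yield = (182 / 364.06) × 100% = 50.0%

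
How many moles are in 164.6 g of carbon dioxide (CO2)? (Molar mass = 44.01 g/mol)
Moles = 164.6 g ÷ 44.01 g/mol = 3.74 mol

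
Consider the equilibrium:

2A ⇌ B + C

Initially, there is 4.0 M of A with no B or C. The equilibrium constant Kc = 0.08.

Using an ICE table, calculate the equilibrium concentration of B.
[B] = 0.723 M

ICE: [A] = 4.0 − 2x, [B] = [C] = x.
Kc = x²/(4.0 − 2x)² = 0.08 ⇒ √Kc = x/(4.0 − 2x).
x = √0.08·4.0/(1 + 2√0.08) = 0.28284·4.0/1.5657 = 0.7226.
[B] = x = 0.723 M.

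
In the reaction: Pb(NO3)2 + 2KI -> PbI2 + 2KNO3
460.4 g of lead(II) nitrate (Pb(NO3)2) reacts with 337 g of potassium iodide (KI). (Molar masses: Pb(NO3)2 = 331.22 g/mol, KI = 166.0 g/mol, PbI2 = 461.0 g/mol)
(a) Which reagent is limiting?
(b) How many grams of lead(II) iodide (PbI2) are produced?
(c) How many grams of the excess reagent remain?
(a) KI, (b) 467.9 g, (c) 124.2 g

Moles of Pb(NO3)2 = 460.4 g ÷ 331.22 g/mol = 1.39001 mol
Moles of KI = 337 g ÷ 166.0 g/mol = 2.03012 mol
Moles ÷ coefficient: Pb(NO3)2: 1.39001/1 = 1.39, KI: 2.03012/2 = 1.015
(a) KI has the smaller value, so KI is the limiting reagent.
(b) Moles of PbI2 = 2.03012 mol KI × (1/2) = 1.01506 mol; mass = 1.01506 mol × 461.0 g/mol = 467.9 g
(c) Pb(NO3)2 consumed = 2.03012 × (1/2) = 1.01506 mol; remaining = 1.39001 − 1.01506 = 0.374952 mol; mass = 0.374952 mol × 331.22 g/mol = 124.2 g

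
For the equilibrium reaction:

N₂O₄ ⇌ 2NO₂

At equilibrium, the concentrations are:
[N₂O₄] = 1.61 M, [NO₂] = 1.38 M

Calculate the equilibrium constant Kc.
K_c = 1.1829

Kc = ([NO₂]^2) / ([N₂O₄])
   = ((1.38)^2) / ((1.61))
   = 1.9044 / 1.61 = 1.1829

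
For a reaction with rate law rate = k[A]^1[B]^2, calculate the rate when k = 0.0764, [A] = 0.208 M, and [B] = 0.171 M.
0.0004647 M/s

rate = k·[A]^1·[B]^2 = 0.0764·(0.208)^1·(0.171)^2 = 0.0764·0.208·0.029241 = 0.0004647 M/s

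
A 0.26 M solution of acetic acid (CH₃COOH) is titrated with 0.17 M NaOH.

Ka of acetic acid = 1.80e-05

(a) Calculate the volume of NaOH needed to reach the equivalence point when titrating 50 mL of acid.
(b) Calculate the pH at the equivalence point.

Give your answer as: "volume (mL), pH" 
V = 76.5 mL, pH = 8.88

(a) At equivalence: moles acid = moles base.
moles acid = 0.26 × 0.05 = 0.013 mol; V_NaOH = 0.013/0.17 = 0.07647 L = 76.5 mL.
(b) At equivalence, all acid → conjugate base A⁻ at [A⁻] = 0.013/0.1265 = 0.1028 M.
Kb = Kw/Ka = 1.0e-14/1.80e-05 = 5.556e-10; [OH⁻] = √(Kb·[A⁻]) = 7.557e-06; pOH = 5.12; pH = 14 − pOH = 8.88.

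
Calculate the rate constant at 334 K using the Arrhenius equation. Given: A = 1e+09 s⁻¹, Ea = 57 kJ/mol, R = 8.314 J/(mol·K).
1.22e+00 s⁻¹

k = A·exp(-Ea/(R·T)) = 1e+09·exp(-57000/(8.314·334)) = 1e+09·exp(-20.5267) = 1e+09·1.2173e-09 = 1.22e+00 s⁻¹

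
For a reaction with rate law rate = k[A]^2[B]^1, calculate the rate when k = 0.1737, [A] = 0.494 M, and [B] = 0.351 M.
0.01488 M/s

rate = k·[A]^2·[B]^1 = 0.1737·(0.494)^2·(0.351)^1 = 0.1737·0.244036·0.351 = 0.01488 M/s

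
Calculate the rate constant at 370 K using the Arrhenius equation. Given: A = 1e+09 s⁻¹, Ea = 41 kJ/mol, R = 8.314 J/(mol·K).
1.63e+03 s⁻¹

k = A·exp(-Ea/(R·T)) = 1e+09·exp(-41000/(8.314·370)) = 1e+09·exp(-13.3282) = 1e+09·1.6279e-06 = 1.63e+03 s⁻¹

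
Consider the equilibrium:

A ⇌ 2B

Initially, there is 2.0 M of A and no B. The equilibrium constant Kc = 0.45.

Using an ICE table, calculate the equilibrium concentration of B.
[B] = 0.843 M

ICE: [A] = 2.0 − x, [B] = 2x.
Kc = (2x)²/(2.0 − x) = 0.45 ⇒ 4x² + 0.45x − 0.9 = 0.
x = (−0.45 + √(0.45² + 4·4·0.9))/(2·4) = (−0.45 + √14.603)/8 = 0.42142.
[B] = 2x = 0.843 M.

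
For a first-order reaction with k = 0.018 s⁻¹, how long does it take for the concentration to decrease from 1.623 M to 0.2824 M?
97.15 s

From ln[A] = ln[A]₀ - k·t: t = ln([A]₀/[A])/k = ln(1.623/0.2824)/0.018 = ln(5.7472)/0.018 = 1.7487/0.018 = 97.15 s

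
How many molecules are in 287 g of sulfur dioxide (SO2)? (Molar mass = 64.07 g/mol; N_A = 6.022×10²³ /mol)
Moles = 287 g ÷ 64.07 g/mol = 4.47948 mol
Molecules = 4.47948 mol × 6.022×10²³ /mol = 2.698e+24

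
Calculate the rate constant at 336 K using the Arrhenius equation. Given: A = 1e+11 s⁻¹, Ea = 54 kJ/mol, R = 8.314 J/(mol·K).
4.03e+02 s⁻¹

k = A·exp(-Ea/(R·T)) = 1e+11·exp(-54000/(8.314·336)) = 1e+11·exp(-19.3306) = 1e+11·4.0257e-09 = 4.03e+02 s⁻¹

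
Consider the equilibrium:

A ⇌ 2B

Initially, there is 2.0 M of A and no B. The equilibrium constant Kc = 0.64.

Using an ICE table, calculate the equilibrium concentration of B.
[B] = 0.983 M

ICE: [A] = 2.0 − x, [B] = 2x.
Kc = (2x)²/(2.0 − x) = 0.64 ⇒ 4x² + 0.64x − 1.28 = 0.
x = (−0.64 + √(0.64² + 4·4·1.28))/(2·4) = (−0.64 + √20.89)/8 = 0.49131.
[B] = 2x = 0.983 M.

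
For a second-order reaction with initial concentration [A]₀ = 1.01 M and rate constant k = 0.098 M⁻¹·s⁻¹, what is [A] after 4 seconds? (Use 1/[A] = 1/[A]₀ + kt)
0.7235 M

1/[A] = 1/[A]₀ + k·t = 1/1.01 + (0.098)·(4) = 0.9901 + 0.3920 = 1.3821
[A] = 1/1.3821 = 0.7235 M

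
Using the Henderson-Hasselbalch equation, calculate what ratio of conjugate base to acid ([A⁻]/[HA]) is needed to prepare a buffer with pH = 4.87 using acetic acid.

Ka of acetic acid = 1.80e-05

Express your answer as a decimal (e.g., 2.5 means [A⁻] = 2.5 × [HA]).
[A⁻]/[HA] = 1.334

pKa = −log(1.80e-05) = 4.7447. pH = pKa + log([A⁻]/[HA]). 4.87 = 4.7447 + log(ratio). log(ratio) = 4.87 − 4.7447 = 0.1253. ratio = 10^(0.1253) = 1.334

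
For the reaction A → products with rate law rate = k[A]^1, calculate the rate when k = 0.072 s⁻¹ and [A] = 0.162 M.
0.01166 M/s

rate = k·[A]^1 = 0.072·(0.162)^1 = 0.072·0.162 = 0.01166 M/s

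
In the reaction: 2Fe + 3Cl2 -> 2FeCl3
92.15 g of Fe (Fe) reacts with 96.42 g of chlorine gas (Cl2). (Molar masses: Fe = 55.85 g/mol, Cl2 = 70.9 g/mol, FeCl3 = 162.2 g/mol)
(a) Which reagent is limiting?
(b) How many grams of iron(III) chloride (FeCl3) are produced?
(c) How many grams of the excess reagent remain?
(a) Cl2, (b) 147.1 g, (c) 41.51 g

Moles of Fe = 92.15 g ÷ 55.85 g/mol = 1.64996 mol
Moles of Cl2 = 96.42 g ÷ 70.9 g/mol = 1.35994 mol
Moles ÷ coefficient: Fe: 1.64996/2 = 0.825, Cl2: 1.35994/3 = 0.4533
(a) Cl2 has the smaller value, so Cl2 is the limiting reagent.
(b) Moles of FeCl3 = 1.35994 mol Cl2 × (2/3) = 0.906629 mol; mass = 0.906629 mol × 162.2 g/mol = 147.1 g
(c) Fe consumed = 1.35994 × (2/3) = 0.906629 mol; remaining = 1.64996 − 0.906629 = 0.743326 mol; mass = 0.743326 mol × 55.85 g/mol = 41.51 g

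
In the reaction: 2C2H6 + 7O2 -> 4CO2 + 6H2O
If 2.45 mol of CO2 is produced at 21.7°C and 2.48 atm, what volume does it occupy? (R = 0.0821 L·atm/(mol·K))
T = 21.7°C + 273.15 = 294.85 K
V = nRT/P = (2.45 × 0.0821 × 294.85) / 2.48
V = 23.91 L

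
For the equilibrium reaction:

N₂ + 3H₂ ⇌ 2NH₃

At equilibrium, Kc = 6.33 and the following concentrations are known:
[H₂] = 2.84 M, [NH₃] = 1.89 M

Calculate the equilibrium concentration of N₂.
[N₂] = 0.0246 M

Kc = ([NH₃]^2) / ([N₂] × [H₂]^3) = 6.33
[N₂]^1 = (product terms)/(Kc · other reactant terms) = 3.5721 / (6.33 · 22.906) = 0.024636
[N₂] = 0.0246 M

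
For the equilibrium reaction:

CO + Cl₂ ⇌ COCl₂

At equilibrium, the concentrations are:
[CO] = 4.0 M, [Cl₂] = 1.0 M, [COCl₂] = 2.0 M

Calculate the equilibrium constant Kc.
K_c = 0.5000

Kc = ([COCl₂]) / ([CO] × [Cl₂])
   = ((2.0)) / ((4.0)·(1.0))
   = 2 / 4 = 0.5000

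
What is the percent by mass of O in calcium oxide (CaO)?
Mass of O in formula = 16.0 × 1 = 16 g/mol
Molar mass = 56.08 g/mol
% O = (16/56.08) × 100% = 28.53%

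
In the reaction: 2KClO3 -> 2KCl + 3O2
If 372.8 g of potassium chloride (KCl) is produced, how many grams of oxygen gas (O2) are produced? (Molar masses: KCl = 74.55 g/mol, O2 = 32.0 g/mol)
Moles of KCl = 372.8 g ÷ 74.55 g/mol = 5.00067 mol
Mole ratio: 3 mol O2 / 2 mol KCl
Moles of O2 = 5.00067 × (3/2) = 7.50101 mol
Mass of O2 = 7.50101 mol × 32.0 g/mol = 240 g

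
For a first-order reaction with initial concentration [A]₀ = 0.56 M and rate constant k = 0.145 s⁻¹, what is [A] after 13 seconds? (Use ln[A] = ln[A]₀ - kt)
0.0850 M

ln[A] = ln[A]₀ - k·t = ln(0.56) - (0.145)·(13) = -0.5798 - 1.8850 = -2.4648
[A] = e^(-2.4648) = 0.0850 M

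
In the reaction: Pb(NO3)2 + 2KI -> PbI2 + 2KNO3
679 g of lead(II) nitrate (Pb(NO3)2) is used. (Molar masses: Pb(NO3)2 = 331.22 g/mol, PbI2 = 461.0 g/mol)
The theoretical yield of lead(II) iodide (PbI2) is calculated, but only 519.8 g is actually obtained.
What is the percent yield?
Moles of Pb(NO3)2 = 679 g ÷ 331.22 g/mol = 2.05 mol
Mole ratio: 1 mol PbI2 / 1 mol Pb(NO3)2
Moles of PbI2 = 2.05 × (1/1) = 2.05 mol
Theoretical yield = 2.05 mol × 461.0 g/mol = 945.05 g
Actual yield = 519.8 g
Percent yield = (519.8 / 945.05) × 100% = 55.0%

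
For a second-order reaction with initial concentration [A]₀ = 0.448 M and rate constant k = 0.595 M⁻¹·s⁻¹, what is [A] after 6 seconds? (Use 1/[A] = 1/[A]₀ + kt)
0.1724 M

1/[A] = 1/[A]₀ + k·t = 1/0.448 + (0.595)·(6) = 2.2321 + 3.5700 = 5.8021
[A] = 1/5.8021 = 0.1724 M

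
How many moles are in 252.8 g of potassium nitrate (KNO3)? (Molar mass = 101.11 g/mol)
Moles = 252.8 g ÷ 101.11 g/mol = 2.5 mol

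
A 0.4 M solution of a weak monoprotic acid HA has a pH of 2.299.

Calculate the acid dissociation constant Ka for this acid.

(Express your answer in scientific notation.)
K_a = 6.39e-05

[H⁺] = 10^(−pH) = 10^(−2.299) = 5.023e-03 M. For HA ⇌ H⁺ + A⁻, Ka = x²/(C − x) = (5.023e-03)²/(0.4 − 5.023e-03) = 6.39e-05.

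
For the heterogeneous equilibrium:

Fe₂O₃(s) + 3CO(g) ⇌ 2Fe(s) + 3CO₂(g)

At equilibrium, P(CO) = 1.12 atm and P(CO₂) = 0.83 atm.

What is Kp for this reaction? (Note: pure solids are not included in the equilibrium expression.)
K_p = 0.407

Solids (Fe₂O₃, Fe) are excluded.
Kp = P(CO₂)³/P(CO)³ = (0.83)³/(1.12)³ = 0.5718/1.405 = 0.407.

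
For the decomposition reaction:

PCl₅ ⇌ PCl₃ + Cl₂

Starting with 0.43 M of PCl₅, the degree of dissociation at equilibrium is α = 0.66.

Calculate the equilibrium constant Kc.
K_c = 0.5509

x = α·[A]₀ = 0.66 × 0.43 = 0.2838 M dissociated.
At eq: [PCl₅] = 0.43 − 0.2838 = 0.1462 M; [PCl₃] = [Cl₂] = x = 0.2838 M.
Kc = [PCl₃][Cl₂]/[PCl₅] = (0.2838)²/0.1462 = 0.5509.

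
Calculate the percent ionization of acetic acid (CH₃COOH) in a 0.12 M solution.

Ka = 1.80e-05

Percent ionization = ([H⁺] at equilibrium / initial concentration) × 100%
Percent ionization = 1.22%

Let x = [H⁺]. Ka = x²/(C - x) ⇒ x² + (1.80e-05)x - (1.80e-05)(0.12) = 0. x = 1.4607e-03. Percent = (1.4607e-03/0.12) × 100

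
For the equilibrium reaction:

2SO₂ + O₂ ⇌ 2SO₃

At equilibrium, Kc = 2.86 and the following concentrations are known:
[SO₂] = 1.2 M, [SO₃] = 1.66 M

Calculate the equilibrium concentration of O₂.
[O₂] = 0.6691 M

Kc = ([SO₃]^2) / ([SO₂]^2 × [O₂]) = 2.86
[O₂]^1 = (product terms)/(Kc · other reactant terms) = 2.7556 / (2.86 · 1.44) = 0.66909
[O₂] = 0.6691 M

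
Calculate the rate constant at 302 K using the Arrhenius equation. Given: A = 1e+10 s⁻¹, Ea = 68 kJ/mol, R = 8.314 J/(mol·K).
1.73e-02 s⁻¹

k = A·exp(-Ea/(R·T)) = 1e+10·exp(-68000/(8.314·302)) = 1e+10·exp(-27.0827) = 1e+10·1.7303e-12 = 1.73e-02 s⁻¹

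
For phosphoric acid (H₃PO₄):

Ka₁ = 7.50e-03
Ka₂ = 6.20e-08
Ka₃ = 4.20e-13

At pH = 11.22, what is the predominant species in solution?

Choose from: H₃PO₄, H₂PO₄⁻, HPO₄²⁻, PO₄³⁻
HPO₄²⁻

pKa1 = 2.12, pKa2 = 7.21, pKa3 = 12.38. Each pKa is the crossover between adjacent species; pH = 11.22 lies in the region where HPO₄²⁻ predominates.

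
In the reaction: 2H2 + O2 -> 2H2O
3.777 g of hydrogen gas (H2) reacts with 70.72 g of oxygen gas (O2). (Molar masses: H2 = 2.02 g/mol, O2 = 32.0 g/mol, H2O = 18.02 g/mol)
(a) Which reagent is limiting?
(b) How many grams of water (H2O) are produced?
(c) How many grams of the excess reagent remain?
(a) H2, (b) 33.69 g, (c) 40.8 g

Moles of H2 = 3.777 g ÷ 2.02 g/mol = 1.8698 mol
Moles of O2 = 70.72 g ÷ 32.0 g/mol = 2.21 mol
Moles ÷ coefficient: H2: 1.8698/2 = 0.9349, O2: 2.21/1 = 2.21
(a) H2 has the smaller value, so H2 is the limiting reagent.
(b) Moles of H2O = 1.8698 mol H2 × (2/2) = 1.8698 mol; mass = 1.8698 mol × 18.02 g/mol = 33.69 g
(c) O2 consumed = 1.8698 × (1/2) = 0.934901 mol; remaining = 2.21 − 0.934901 = 1.2751 mol; mass = 1.2751 mol × 32.0 g/mol = 40.8 g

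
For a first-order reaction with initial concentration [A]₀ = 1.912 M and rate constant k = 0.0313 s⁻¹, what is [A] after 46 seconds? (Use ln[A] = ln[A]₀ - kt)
0.4531 M

ln[A] = ln[A]₀ - k·t = ln(1.912) - (0.0313)·(46) = 0.6481 - 1.4398 = -0.7917
[A] = e^(-0.7917) = 0.4531 M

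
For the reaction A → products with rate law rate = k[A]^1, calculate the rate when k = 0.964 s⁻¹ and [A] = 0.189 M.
0.1822 M/s

rate = k·[A]^1 = 0.964·(0.189)^1 = 0.964·0.189 = 0.1822 M/s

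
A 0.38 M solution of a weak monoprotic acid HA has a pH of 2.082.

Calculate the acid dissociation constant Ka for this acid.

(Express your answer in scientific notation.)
K_a = 1.84e-04

[H⁺] = 10^(−pH) = 10^(−2.082) = 8.279e-03 M. For HA ⇌ H⁺ + A⁻, Ka = x²/(C − x) = (8.279e-03)²/(0.38 − 8.279e-03) = 1.84e-04.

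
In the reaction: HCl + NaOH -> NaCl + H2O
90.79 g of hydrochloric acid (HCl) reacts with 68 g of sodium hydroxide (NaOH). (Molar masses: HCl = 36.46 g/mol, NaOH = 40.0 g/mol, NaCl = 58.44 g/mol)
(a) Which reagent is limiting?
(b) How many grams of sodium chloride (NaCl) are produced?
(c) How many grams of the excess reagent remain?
(a) NaOH, (b) 99.35 g, (c) 28.81 g

Moles of HCl = 90.79 g ÷ 36.46 g/mol = 2.49013 mol
Moles of NaOH = 68 g ÷ 40.0 g/mol = 1.7 mol
Moles ÷ coefficient: HCl: 2.49013/1 = 2.49, NaOH: 1.7/1 = 1.7
(a) NaOH has the smaller value, so NaOH is the limiting reagent.
(b) Moles of NaCl = 1.7 mol NaOH × (1/1) = 1.7 mol; mass = 1.7 mol × 58.44 g/mol = 99.35 g
(c) HCl consumed = 1.7 × (1/1) = 1.7 mol; remaining = 2.49013 − 1.7 = 0.790126 mol; mass = 0.790126 mol × 36.46 g/mol = 28.81 g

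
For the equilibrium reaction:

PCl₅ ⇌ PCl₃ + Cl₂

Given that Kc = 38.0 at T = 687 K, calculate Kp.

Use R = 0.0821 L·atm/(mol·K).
K_p = 2.14e+03

Δn = (moles gaseous products) − (moles gaseous reactants) = 1
T = 687 K; RT = 0.0821 × 687 = 56.4027
Kp = Kc·(RT)^Δn = 38.0 × (56.4027)^1 = 38.0 × 56.4027 = 2.14e+03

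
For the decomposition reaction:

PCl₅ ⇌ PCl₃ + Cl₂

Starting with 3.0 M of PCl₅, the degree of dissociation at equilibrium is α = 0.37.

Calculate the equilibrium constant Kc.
K_c = 0.6519

x = α·[A]₀ = 0.37 × 3.0 = 1.11 M dissociated.
At eq: [PCl₅] = 3.0 − 1.11 = 1.89 M; [PCl₃] = [Cl₂] = x = 1.11 M.
Kc = [PCl₃][Cl₂]/[PCl₅] = (1.11)²/1.89 = 0.6519.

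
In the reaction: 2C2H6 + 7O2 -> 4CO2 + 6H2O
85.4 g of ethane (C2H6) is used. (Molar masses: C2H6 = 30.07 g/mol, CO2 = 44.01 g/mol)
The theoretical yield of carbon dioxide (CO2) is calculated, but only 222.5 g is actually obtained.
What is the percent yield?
Moles of C2H6 = 85.4 g ÷ 30.07 g/mol = 2.84004 mol
Mole ratio: 4 mol CO2 / 2 mol C2H6
Moles of CO2 = 2.84004 × (4/2) = 5.68008 mol
Theoretical yield = 5.68008 mol × 44.01 g/mol = 249.98 g
Actual yield = 222.5 g
Percent yield = (222.5 / 249.98) × 100% = 89.0%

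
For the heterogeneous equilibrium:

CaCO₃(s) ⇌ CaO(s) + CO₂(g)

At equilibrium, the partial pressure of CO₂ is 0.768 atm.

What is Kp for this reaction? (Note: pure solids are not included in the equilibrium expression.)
K_p = 0.768

Solids (CaCO₃, CaO) have activity 1 and are excluded.
Kp = P(CO₂) = 0.768.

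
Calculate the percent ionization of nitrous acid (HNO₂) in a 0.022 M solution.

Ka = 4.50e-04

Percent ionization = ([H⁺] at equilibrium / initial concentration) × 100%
Percent ionization = 13.3%

Let x = [H⁺]. Ka = x²/(C - x) ⇒ x² + (4.50e-04)x - (4.50e-04)(0.022) = 0. x = 2.9295e-03. Percent = (2.9295e-03/0.022) × 100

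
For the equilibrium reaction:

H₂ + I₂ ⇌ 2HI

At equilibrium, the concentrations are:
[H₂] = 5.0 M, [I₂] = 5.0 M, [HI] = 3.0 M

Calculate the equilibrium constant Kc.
K_c = 0.3600

Kc = ([HI]^2) / ([H₂] × [I₂])
   = ((3.0)^2) / ((5.0)·(5.0))
   = 9 / 25 = 0.3600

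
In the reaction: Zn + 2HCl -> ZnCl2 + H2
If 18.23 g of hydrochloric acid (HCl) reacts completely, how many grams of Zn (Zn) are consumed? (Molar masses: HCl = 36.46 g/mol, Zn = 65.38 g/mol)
Moles of HCl = 18.23 g ÷ 36.46 g/mol = 0.5 mol
Mole ratio: 1 mol Zn / 2 mol HCl
Moles of Zn = 0.5 × (1/2) = 0.25 mol
Mass of Zn = 0.25 mol × 65.38 g/mol = 16.34 g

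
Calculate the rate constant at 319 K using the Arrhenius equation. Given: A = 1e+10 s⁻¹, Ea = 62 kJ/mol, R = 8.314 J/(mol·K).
7.04e-01 s⁻¹

k = A·exp(-Ea/(R·T)) = 1e+10·exp(-62000/(8.314·319)) = 1e+10·exp(-23.3771) = 1e+10·7.0380e-11 = 7.04e-01 s⁻¹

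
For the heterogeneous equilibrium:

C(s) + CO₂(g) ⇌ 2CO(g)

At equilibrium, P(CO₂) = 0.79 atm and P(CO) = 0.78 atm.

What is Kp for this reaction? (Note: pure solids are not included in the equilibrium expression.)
K_p = 0.770

Solid C is excluded.
Kp = P(CO)²/P(CO₂) = (0.78)²/0.79 = 0.6084/0.79 = 0.770.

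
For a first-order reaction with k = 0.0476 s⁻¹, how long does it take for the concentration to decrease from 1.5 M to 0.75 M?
14.56 s

From ln[A] = ln[A]₀ - k·t: t = ln([A]₀/[A])/k = ln(1.5/0.75)/0.0476 = ln(2.0000)/0.0476 = 0.6931/0.0476 = 14.56 s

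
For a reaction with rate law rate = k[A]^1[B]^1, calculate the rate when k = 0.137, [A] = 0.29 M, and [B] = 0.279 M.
0.01108 M/s

rate = k·[A]^1·[B]^1 = 0.137·(0.29)^1·(0.279)^1 = 0.137·0.29·0.279 = 0.01108 M/s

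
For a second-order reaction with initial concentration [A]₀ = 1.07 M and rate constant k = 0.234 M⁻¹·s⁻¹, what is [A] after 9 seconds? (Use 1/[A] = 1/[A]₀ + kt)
0.3289 M

1/[A] = 1/[A]₀ + k·t = 1/1.07 + (0.234)·(9) = 0.9346 + 2.1060 = 3.0406
[A] = 1/3.0406 = 0.3289 M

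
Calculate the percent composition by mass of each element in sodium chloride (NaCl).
Na: 39.34%, Cl: 60.66%

Molar mass of NaCl = 58.44 g/mol
% Na = (1 × 22.99) / 58.44 × 100% = 22.99 / 58.44 × 100% = 39.34%
% Cl = (1 × 35.45) / 58.44 × 100% = 35.45 / 58.44 × 100% = 60.66%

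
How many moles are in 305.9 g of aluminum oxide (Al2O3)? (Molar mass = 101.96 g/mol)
Moles = 305.9 g ÷ 101.96 g/mol = 3 mol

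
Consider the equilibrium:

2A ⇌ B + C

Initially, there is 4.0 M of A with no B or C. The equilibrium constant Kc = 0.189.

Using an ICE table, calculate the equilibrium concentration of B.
[B] = 0.930 M

ICE: [A] = 4.0 − 2x, [B] = [C] = x.
Kc = x²/(4.0 − 2x)² = 0.189 ⇒ √Kc = x/(4.0 − 2x).
x = √0.189·4.0/(1 + 2√0.189) = 0.43474·4.0/1.8695 = 0.93019.
[B] = x = 0.930 M.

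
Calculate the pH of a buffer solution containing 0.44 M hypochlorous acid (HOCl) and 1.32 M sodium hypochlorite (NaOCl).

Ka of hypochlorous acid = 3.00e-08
pH = 8.00

pKa = -log(3.00e-08) = 7.52. pH = pKa + log([A⁻]/[HA]) = 7.52 + log(1.32/0.44)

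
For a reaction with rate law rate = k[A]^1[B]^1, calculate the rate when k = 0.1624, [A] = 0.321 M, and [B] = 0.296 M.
0.01543 M/s

rate = k·[A]^1·[B]^1 = 0.1624·(0.321)^1·(0.296)^1 = 0.1624·0.321·0.296 = 0.01543 M/s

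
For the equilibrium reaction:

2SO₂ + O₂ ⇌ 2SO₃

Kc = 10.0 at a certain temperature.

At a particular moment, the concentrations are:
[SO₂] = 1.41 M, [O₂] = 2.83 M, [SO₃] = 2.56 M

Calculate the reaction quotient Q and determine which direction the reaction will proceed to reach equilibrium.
Q = 1.165, Q < K, reaction proceeds forward (toward products)

Q = ([SO₃]^2) / ([SO₂]^2 × [O₂])
  = ((2.56)^2) / ((1.41)^2·(2.83)) = 6.5536/5.6263 = 1.165
Since Q = 1.165 < Kc = 10.0, the reaction proceeds forward (toward products) to reach equilibrium.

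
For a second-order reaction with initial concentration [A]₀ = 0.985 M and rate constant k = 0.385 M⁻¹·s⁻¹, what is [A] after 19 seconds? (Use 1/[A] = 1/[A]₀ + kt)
0.1200 M

1/[A] = 1/[A]₀ + k·t = 1/0.985 + (0.385)·(19) = 1.0152 + 7.3150 = 8.3302
[A] = 1/8.3302 = 0.1200 M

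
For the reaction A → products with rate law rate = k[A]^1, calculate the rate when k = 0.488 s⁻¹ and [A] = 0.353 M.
0.1723 M/s

rate = k·[A]^1 = 0.488·(0.353)^1 = 0.488·0.353 = 0.1723 M/s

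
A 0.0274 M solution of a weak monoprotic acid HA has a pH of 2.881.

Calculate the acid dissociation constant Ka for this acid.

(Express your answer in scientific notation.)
K_a = 6.63e-05

[H⁺] = 10^(−pH) = 10^(−2.881) = 1.315e-03 M. For HA ⇌ H⁺ + A⁻, Ka = x²/(C − x) = (1.315e-03)²/(0.0274 − 1.315e-03) = 6.63e-05.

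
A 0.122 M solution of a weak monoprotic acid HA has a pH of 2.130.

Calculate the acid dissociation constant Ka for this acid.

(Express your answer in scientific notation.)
K_a = 4.80e-04

[H⁺] = 10^(−pH) = 10^(−2.130) = 7.413e-03 M. For HA ⇌ H⁺ + A⁻, Ka = x²/(C − x) = (7.413e-03)²/(0.122 − 7.413e-03) = 4.80e-04.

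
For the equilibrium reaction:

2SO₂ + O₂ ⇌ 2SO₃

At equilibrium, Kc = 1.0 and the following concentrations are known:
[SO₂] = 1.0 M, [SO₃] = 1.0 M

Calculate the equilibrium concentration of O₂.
[O₂] = 1.0000 M

Kc = ([SO₃]^2) / ([SO₂]^2 × [O₂]) = 1.0
[O₂]^1 = (product terms)/(Kc · other reactant terms) = 1 / (1.0 · 1) = 1
[O₂] = 1.0000 M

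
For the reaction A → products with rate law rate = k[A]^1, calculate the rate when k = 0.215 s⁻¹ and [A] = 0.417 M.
0.08965 M/s

rate = k·[A]^1 = 0.215·(0.417)^1 = 0.215·0.417 = 0.08965 M/s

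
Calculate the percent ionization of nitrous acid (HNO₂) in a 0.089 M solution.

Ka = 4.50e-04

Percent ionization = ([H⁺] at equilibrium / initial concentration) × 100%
Percent ionization = 6.86%

Let x = [H⁺]. Ka = x²/(C - x) ⇒ x² + (4.50e-04)x - (4.50e-04)(0.089) = 0. x = 6.1075e-03. Percent = (6.1075e-03/0.089) × 100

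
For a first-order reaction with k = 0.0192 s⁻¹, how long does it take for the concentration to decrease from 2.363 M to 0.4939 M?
81.53 s

From ln[A] = ln[A]₀ - k·t: t = ln([A]₀/[A])/k = ln(2.363/0.4939)/0.0192 = ln(4.7844)/0.0192 = 1.5654/0.0192 = 81.53 s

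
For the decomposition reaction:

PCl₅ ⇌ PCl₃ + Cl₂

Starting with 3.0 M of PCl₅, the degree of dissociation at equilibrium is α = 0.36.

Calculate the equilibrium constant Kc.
K_c = 0.6075

x = α·[A]₀ = 0.36 × 3.0 = 1.08 M dissociated.
At eq: [PCl₅] = 3.0 − 1.08 = 1.92 M; [PCl₃] = [Cl₂] = x = 1.08 M.
Kc = [PCl₃][Cl₂]/[PCl₅] = (1.08)²/1.92 = 0.6075.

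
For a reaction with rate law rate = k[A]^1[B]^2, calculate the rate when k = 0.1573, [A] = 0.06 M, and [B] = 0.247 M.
0.0005758 M/s

rate = k·[A]^1·[B]^2 = 0.1573·(0.06)^1·(0.247)^2 = 0.1573·0.06·0.061009 = 0.0005758 M/s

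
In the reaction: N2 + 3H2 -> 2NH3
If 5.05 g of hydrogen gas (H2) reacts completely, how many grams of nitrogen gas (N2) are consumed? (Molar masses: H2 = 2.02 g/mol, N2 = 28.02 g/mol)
Moles of H2 = 5.05 g ÷ 2.02 g/mol = 2.5 mol
Mole ratio: 1 mol N2 / 3 mol H2
Moles of N2 = 2.5 × (1/3) = 0.833333 mol
Mass of N2 = 0.833333 mol × 28.02 g/mol = 23.35 g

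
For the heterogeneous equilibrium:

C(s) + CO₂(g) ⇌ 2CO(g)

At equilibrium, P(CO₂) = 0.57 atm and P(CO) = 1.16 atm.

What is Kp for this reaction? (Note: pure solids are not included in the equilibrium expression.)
K_p = 2.361

Solid C is excluded.
Kp = P(CO)²/P(CO₂) = (1.16)²/0.57 = 1.346/0.57 = 2.361.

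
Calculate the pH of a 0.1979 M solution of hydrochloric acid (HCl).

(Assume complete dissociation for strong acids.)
pH = 0.70

[H⁺] = 0.1979 M for strong acid. pH = -log[H⁺] = -log(0.1979)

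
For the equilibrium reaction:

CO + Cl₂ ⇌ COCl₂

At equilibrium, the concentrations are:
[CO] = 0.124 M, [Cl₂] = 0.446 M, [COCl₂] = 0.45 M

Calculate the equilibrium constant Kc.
K_c = 8.1368

Kc = ([COCl₂]) / ([CO] × [Cl₂])
   = ((0.45)) / ((0.124)·(0.446))
   = 0.45 / 0.055304 = 8.1368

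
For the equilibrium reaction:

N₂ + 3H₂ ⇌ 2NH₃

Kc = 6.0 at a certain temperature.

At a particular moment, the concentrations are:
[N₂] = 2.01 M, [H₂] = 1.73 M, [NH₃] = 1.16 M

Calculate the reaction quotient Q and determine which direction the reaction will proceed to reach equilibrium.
Q = 0.129, Q < K, reaction proceeds forward (toward products)

Q = ([NH₃]^2) / ([N₂] × [H₂]^3)
  = ((1.16)^2) / ((2.01)·(1.73)^3) = 1.3456/10.407 = 0.1293
Since Q = 0.1293 < Kc = 6.0, the reaction proceeds forward (toward products) to reach equilibrium.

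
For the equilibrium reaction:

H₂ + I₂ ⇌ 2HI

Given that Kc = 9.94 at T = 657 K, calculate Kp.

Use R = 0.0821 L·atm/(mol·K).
K_p = 9.9400

Δn = (moles gaseous products) − (moles gaseous reactants) = 0
T = 657 K; RT = 0.0821 × 657 = 53.9397
Kp = Kc·(RT)^Δn = 9.94 × (53.9397)^0 = 9.94 × 1 = 9.9400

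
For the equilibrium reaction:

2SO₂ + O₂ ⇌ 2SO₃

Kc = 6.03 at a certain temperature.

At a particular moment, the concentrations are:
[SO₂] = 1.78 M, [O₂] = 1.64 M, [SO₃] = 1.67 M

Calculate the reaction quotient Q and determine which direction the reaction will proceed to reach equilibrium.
Q = 0.537, Q < K, reaction proceeds forward (toward products)

Q = ([SO₃]^2) / ([SO₂]^2 × [O₂])
  = ((1.67)^2) / ((1.78)^2·(1.64)) = 2.7889/5.1962 = 0.5367
Since Q = 0.5367 < Kc = 6.03, the reaction proceeds forward (toward products) to reach equilibrium.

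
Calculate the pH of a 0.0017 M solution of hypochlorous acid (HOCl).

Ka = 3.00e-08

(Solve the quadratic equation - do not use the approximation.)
pH = 5.15

x² + Ka×x - Ka×C = 0. Using quadratic formula: [H⁺] = 7.1264e-06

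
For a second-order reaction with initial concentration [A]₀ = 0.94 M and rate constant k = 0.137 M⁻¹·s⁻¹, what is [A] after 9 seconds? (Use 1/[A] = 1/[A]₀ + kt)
0.4354 M

1/[A] = 1/[A]₀ + k·t = 1/0.94 + (0.137)·(9) = 1.0638 + 1.2330 = 2.2968
[A] = 1/2.2968 = 0.4354 M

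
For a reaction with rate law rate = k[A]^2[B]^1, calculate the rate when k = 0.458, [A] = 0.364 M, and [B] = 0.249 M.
0.01511 M/s

rate = k·[A]^2·[B]^1 = 0.458·(0.364)^2·(0.249)^1 = 0.458·0.132496·0.249 = 0.01511 M/s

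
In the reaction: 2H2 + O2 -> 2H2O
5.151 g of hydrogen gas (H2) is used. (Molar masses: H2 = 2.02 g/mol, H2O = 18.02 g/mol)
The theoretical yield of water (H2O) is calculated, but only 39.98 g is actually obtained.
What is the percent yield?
Moles of H2 = 5.151 g ÷ 2.02 g/mol = 2.55 mol
Mole ratio: 2 mol H2O / 2 mol H2
Moles of H2O = 2.55 × (2/2) = 2.55 mol
Theoretical yield = 2.55 mol × 18.02 g/mol = 45.951 g
Actual yield = 39.98 g
Percent yield = (39.98 / 45.951) × 100% = 87.0%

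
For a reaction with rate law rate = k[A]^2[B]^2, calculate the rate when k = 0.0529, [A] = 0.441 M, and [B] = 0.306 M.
0.0009633 M/s

rate = k·[A]^2·[B]^2 = 0.0529·(0.441)^2·(0.306)^2 = 0.0529·0.194481·0.093636 = 0.0009633 M/s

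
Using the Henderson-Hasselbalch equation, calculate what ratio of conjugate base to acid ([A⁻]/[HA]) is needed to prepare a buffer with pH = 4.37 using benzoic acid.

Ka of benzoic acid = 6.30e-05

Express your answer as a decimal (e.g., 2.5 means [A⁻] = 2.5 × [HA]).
[A⁻]/[HA] = 1.477

pKa = −log(6.30e-05) = 4.2007. pH = pKa + log([A⁻]/[HA]). 4.37 = 4.2007 + log(ratio). log(ratio) = 4.37 − 4.2007 = 0.1693. ratio = 10^(0.1693) = 1.477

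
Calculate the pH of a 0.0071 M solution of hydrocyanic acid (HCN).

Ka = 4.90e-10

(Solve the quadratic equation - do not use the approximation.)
pH = 5.73

x² + Ka×x - Ka×C = 0. Using quadratic formula: [H⁺] = 1.8650e-06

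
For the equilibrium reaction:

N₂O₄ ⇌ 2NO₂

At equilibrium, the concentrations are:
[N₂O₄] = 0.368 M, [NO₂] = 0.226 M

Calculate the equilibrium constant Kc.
K_c = 0.1388

Kc = ([NO₂]^2) / ([N₂O₄])
   = ((0.226)^2) / ((0.368))
   = 0.051076 / 0.368 = 0.1388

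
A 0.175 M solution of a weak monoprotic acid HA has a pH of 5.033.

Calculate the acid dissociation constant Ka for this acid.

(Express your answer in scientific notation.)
K_a = 4.91e-10

[H⁺] = 10^(−pH) = 10^(−5.033) = 9.268e-06 M. For HA ⇌ H⁺ + A⁻, Ka = x²/(C − x) = (9.268e-06)²/(0.175 − 9.268e-06) = 4.91e-10.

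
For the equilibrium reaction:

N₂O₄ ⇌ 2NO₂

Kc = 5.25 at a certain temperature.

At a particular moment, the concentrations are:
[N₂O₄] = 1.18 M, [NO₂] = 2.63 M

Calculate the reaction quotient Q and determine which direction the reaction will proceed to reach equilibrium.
Q = 5.862, Q > K, reaction proceeds reverse (toward reactants)

Q = ([NO₂]^2) / ([N₂O₄])
  = ((2.63)^2) / ((1.18)) = 6.9169/1.18 = 5.862
Since Q = 5.862 > Kc = 5.25, the reaction proceeds reverse (toward reactants) to reach equilibrium.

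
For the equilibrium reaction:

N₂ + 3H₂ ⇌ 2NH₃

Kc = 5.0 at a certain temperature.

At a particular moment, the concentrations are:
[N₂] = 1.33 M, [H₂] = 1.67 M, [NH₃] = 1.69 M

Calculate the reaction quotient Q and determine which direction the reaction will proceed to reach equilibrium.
Q = 0.461, Q < K, reaction proceeds forward (toward products)

Q = ([NH₃]^2) / ([N₂] × [H₂]^3)
  = ((1.69)^2) / ((1.33)·(1.67)^3) = 2.8561/6.1944 = 0.4611
Since Q = 0.4611 < Kc = 5.0, the reaction proceeds forward (toward products) to reach equilibrium.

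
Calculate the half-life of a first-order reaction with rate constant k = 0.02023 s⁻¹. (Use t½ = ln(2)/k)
34.26 s

t½ = ln(2)/k = 0.6931/0.02023 = 34.26 s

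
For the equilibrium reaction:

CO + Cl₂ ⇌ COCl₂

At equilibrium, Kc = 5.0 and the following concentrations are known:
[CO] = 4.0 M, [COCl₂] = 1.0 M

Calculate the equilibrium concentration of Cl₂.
[Cl₂] = 0.0500 M

Kc = ([COCl₂]) / ([CO] × [Cl₂]) = 5.0
[Cl₂]^1 = (product terms)/(Kc · other reactant terms) = 1 / (5.0 · 4) = 0.05
[Cl₂] = 0.0500 M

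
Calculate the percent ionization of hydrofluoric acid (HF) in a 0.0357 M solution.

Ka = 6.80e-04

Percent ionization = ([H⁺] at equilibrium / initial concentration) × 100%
Percent ionization = 12.9%

Let x = [H⁺]. Ka = x²/(C - x) ⇒ x² + (6.80e-04)x - (6.80e-04)(0.0357) = 0. x = 4.5988e-03. Percent = (4.5988e-03/0.0357) × 100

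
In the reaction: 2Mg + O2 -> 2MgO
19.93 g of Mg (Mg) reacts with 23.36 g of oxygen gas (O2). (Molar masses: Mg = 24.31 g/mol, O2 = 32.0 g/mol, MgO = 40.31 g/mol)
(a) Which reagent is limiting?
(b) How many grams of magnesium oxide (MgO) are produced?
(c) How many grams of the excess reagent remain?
(a) Mg, (b) 33.05 g, (c) 10.24 g

Moles of Mg = 19.93 g ÷ 24.31 g/mol = 0.819827 mol
Moles of O2 = 23.36 g ÷ 32.0 g/mol = 0.73 mol
Moles ÷ coefficient: Mg: 0.819827/2 = 0.4099, O2: 0.73/1 = 0.73
(a) Mg has the smaller value, so Mg is the limiting reagent.
(b) Moles of MgO = 0.819827 mol Mg × (2/2) = 0.819827 mol; mass = 0.819827 mol × 40.31 g/mol = 33.05 g
(c) O2 consumed = 0.819827 × (1/2) = 0.409914 mol; remaining = 0.73 − 0.409914 = 0.320086 mol; mass = 0.320086 mol × 32.0 g/mol = 10.24 g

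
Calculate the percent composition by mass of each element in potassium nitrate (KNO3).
K: 38.67%, N: 13.86%, O: 47.47%

Molar mass of KNO3 = 101.11 g/mol
% K = (1 × 39.1) / 101.11 × 100% = 39.1 / 101.11 × 100% = 38.67%
% N = (1 × 14.01) / 101.11 × 100% = 14.01 / 101.11 × 100% = 13.86%
% O = (3 × 16.0) / 101.11 × 100% = 48 / 101.11 × 100% = 47.47%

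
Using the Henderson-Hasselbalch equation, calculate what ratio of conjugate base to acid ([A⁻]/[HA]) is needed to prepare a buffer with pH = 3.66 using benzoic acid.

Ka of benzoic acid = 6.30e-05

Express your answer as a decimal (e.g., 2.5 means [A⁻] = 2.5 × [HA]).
[A⁻]/[HA] = 0.288

pKa = −log(6.30e-05) = 4.2007. pH = pKa + log([A⁻]/[HA]). 3.66 = 4.2007 + log(ratio). log(ratio) = 3.66 − 4.2007 = -0.5407. ratio = 10^(-0.5407) = 0.288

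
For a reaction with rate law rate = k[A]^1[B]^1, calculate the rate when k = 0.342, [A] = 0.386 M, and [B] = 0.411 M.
0.05426 M/s

rate = k·[A]^1·[B]^1 = 0.342·(0.386)^1·(0.411)^1 = 0.342·0.386·0.411 = 0.05426 M/s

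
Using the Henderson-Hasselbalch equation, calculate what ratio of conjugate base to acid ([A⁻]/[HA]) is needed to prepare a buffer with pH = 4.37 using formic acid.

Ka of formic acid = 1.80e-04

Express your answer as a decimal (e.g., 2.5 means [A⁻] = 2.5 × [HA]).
[A⁻]/[HA] = 4.220

pKa = −log(1.80e-04) = 3.7447. pH = pKa + log([A⁻]/[HA]). 4.37 = 3.7447 + log(ratio). log(ratio) = 4.37 − 3.7447 = 0.6253. ratio = 10^(0.6253) = 4.220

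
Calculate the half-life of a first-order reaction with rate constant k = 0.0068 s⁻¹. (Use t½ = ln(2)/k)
101.93 s

t½ = ln(2)/k = 0.6931/0.0068 = 101.93 s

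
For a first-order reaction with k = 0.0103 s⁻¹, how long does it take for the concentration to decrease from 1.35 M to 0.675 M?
67.30 s

From ln[A] = ln[A]₀ - k·t: t = ln([A]₀/[A])/k = ln(1.35/0.675)/0.0103 = ln(2.0000)/0.0103 = 0.6931/0.0103 = 67.30 s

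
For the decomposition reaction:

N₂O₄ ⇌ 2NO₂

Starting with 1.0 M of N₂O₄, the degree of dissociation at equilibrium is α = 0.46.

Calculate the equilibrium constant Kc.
K_c = 1.5674

x = α·[A]₀ = 0.46 × 1.0 = 0.46 M dissociated.
At eq: [N₂O₄] = 1.0 − 0.46 = 0.54 M; [NO₂] = 2x = 0.92 M.
Kc = [NO₂]²/[N₂O₄] = (0.92)²/0.54 = 1.567.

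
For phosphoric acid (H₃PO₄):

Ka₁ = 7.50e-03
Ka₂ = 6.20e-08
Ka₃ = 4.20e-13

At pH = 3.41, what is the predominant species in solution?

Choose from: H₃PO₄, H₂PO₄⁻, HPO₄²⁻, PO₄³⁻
H₂PO₄⁻

pKa1 = 2.12, pKa2 = 7.21, pKa3 = 12.38. Each pKa is the crossover between adjacent species; pH = 3.41 lies in the region where H₂PO₄⁻ predominates.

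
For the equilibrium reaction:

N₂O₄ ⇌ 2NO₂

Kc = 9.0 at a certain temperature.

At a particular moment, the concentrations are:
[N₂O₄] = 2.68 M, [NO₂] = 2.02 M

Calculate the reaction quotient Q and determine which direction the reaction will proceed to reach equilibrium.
Q = 1.523, Q < K, reaction proceeds forward (toward products)

Q = ([NO₂]^2) / ([N₂O₄])
  = ((2.02)^2) / ((2.68)) = 4.0804/2.68 = 1.523
Since Q = 1.523 < Kc = 9.0, the reaction proceeds forward (toward products) to reach equilibrium.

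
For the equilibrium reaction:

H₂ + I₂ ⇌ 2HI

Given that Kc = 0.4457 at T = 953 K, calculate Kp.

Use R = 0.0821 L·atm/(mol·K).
K_p = 0.4457

Δn = (moles gaseous products) − (moles gaseous reactants) = 0
T = 953 K; RT = 0.0821 × 953 = 78.2413
Kp = Kc·(RT)^Δn = 0.4457 × (78.2413)^0 = 0.4457 × 1 = 0.4457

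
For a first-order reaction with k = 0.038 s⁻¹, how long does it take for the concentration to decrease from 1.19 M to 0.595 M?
18.24 s

From ln[A] = ln[A]₀ - k·t: t = ln([A]₀/[A])/k = ln(1.19/0.595)/0.038 = ln(2.0000)/0.038 = 0.6931/0.038 = 18.24 s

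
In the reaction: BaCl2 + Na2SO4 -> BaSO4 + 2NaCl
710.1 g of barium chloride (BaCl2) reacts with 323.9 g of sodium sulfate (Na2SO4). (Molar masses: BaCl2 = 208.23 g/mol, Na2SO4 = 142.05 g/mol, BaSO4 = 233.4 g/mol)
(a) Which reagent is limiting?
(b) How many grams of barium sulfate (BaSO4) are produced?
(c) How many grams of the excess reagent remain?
(a) Na2SO4, (b) 532.2 g, (c) 235.3 g

Moles of BaCl2 = 710.1 g ÷ 208.23 g/mol = 3.41017 mol
Moles of Na2SO4 = 323.9 g ÷ 142.05 g/mol = 2.28018 mol
Moles ÷ coefficient: BaCl2: 3.41017/1 = 3.41, Na2SO4: 2.28018/1 = 2.28
(a) Na2SO4 has the smaller value, so Na2SO4 is the limiting reagent.
(b) Moles of BaSO4 = 2.28018 mol Na2SO4 × (1/1) = 2.28018 mol; mass = 2.28018 mol × 233.4 g/mol = 532.2 g
(c) BaCl2 consumed = 2.28018 × (1/1) = 2.28018 mol; remaining = 3.41017 − 2.28018 = 1.12999 mol; mass = 1.12999 mol × 208.23 g/mol = 235.3 g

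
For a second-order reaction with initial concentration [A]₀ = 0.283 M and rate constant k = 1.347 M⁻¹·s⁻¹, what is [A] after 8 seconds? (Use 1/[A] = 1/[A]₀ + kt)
0.0699 M

1/[A] = 1/[A]₀ + k·t = 1/0.283 + (1.347)·(8) = 3.5336 + 10.7760 = 14.3096
[A] = 1/14.3096 = 0.0699 M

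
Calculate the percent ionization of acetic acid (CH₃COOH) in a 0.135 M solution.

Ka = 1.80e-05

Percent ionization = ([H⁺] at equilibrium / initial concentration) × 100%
Percent ionization = 1.15%

Let x = [H⁺]. Ka = x²/(C - x) ⇒ x² + (1.80e-05)x - (1.80e-05)(0.135) = 0. x = 1.5499e-03. Percent = (1.5499e-03/0.135) × 100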